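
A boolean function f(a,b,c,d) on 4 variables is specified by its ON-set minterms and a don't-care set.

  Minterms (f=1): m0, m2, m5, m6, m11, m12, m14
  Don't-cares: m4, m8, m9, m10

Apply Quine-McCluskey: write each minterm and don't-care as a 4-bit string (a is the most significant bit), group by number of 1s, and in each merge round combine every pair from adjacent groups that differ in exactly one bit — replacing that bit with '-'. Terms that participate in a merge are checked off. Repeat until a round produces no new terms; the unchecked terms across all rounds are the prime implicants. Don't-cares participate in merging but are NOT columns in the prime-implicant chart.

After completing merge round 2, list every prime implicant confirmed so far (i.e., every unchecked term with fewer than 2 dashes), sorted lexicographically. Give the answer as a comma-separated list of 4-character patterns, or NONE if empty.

size-2^0 implicants → 0000(✓)  0010(✓)  0100(✓)  0101(✓)  0110(✓)  1000(✓)  1001(✓)  1010(✓)  1011(✓)  1100(✓)  1110(✓)
size-2^1 implicants → -000(✓)  -010(✓)  -100(✓)  -110(✓)  0-00(✓)  0-10(✓)  00-0(✓)  01-0(✓)  010-  1-00(✓)  1-10(✓)  10-0(✓)  10-1(✓)  100-(✓)  101-(✓)  11-0(✓)
size-2^2 implicants → --00(✓)  --10(✓)  -0-0(✓)  -1-0(✓)  0--0(✓)  1--0(✓)  10--
size-2^3 implicants → ---0
Unchecked terms (primes): ---0, 010-, 10--

010-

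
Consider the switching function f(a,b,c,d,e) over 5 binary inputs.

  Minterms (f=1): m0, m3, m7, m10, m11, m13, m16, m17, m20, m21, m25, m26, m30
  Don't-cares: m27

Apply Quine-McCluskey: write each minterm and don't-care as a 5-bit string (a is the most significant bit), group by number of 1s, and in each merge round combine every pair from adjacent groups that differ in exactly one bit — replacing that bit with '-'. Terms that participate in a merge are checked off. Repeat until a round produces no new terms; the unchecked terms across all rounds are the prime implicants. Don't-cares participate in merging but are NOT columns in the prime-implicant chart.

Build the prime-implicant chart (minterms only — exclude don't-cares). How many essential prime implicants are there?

Round 0: 00000✓ 00011✓ 00111✓ 01010✓ 01011✓ 01101 10000✓ 10001✓ 10100✓ 10101✓ 11001✓ 11010✓ 11011✓ 11110✓
Round 1: -0000 -1010✓ -1011✓ 0-011 00-11 0101-✓ 1-001 10-00✓ 10-01✓ 1000-✓ 1010-✓ 11-10 110-1 1101-✓
Round 2: -101- 10-0-
PIs = {-0000, -101-, 0-011, 00-11, 01101, 1-001, 10-0-, 11-10, 110-1}
Coverage chart:
  m0: -0000 ←essential
  m3: 0-011,00-11
  m7: 00-11 ←essential
  m10: -101- ←essential
  m11: -101-,0-011
  m13: 01101 ←essential
  m16: -0000,10-0-
  m17: 1-001,10-0-
  m20: 10-0- ←essential
  m21: 10-0- ←essential
  m25: 1-001,110-1
  m26: -101-,11-10
  m30: 11-10 ←essential
Essential: -0000, -101-, 00-11, 01101, 10-0-, 11-10

6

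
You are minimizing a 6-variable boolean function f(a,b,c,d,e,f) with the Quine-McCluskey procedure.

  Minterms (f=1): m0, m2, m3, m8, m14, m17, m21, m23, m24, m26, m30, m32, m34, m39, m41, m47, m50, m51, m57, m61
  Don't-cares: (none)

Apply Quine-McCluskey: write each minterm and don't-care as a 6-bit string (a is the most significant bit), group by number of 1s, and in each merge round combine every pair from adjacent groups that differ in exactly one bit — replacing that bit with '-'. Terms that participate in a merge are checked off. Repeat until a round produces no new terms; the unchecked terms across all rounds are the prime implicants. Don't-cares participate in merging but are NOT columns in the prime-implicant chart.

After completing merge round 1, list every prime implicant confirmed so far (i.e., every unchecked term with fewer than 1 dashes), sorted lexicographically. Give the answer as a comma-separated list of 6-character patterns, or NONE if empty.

size-2^0 implicants → 000000(✓)  000010(✓)  000011(✓)  001000(✓)  001110(✓)  010001(✓)  010101(✓)  010111(✓)  011000(✓)  011010(✓)  011110(✓)  100000(✓)  100010(✓)  100111(✓)  101001(✓)  101111(✓)  110010(✓)  110011(✓)  111001(✓)  111101(✓)
size-2^1 implicants → -00000(✓)  -00010(✓)  0-1000  0-1110  00-000  0000-0(✓)  00001-  010-01  0101-1  011-10  0110-0  1-0010  1-1001  10-111  1000-0(✓)  11001-  111-01
size-2^2 implicants → -000-0
Unchecked terms (primes): -000-0, 0-1000, 0-1110, 00-000, 00001-, 010-01, 0101-1, 011-10, 0110-0, 1-0010, 1-1001, 10-111, 11001-, 111-01

NONE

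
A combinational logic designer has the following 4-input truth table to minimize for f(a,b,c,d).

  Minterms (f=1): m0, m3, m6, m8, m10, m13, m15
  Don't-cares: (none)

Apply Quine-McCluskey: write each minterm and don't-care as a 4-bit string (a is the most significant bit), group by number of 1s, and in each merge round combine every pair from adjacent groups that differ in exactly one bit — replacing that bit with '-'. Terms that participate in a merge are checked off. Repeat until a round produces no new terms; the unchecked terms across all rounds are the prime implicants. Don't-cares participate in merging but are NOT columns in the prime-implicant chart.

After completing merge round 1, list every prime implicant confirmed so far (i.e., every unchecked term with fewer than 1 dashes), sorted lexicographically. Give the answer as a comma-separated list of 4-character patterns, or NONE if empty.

0011, 0110

Round 0: 0000✓ 0011 0110 1000✓ 1010✓ 1101✓ 1111✓
Round 1: -000 10-0 11-1
PIs = {-000, 0011, 0110, 10-0, 11-1}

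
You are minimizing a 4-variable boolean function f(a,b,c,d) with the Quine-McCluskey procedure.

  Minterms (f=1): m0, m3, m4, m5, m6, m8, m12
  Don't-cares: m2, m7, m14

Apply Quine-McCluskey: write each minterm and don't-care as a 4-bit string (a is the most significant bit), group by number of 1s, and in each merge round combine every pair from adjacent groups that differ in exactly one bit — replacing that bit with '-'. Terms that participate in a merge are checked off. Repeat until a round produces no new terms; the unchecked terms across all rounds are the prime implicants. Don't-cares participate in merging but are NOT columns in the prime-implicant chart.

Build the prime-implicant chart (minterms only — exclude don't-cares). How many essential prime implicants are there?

3

Round 0: 0000✓ 0010✓ 0011✓ 0100✓ 0101✓ 0110✓ 0111✓ 1000✓ 1100✓ 1110✓
Round 1: -000✓ -100✓ -110✓ 0-00✓ 0-10✓ 0-11✓ 00-0✓ 001-✓ 01-0✓ 01-1✓ 010-✓ 011-✓ 1-00✓ 11-0✓
Round 2: --00 -1-0 0--0 0-1- 01--
PIs = {--00, -1-0, 0--0, 0-1-, 01--}
Coverage chart:
  m0: --00,0--0
  m3: 0-1- ←essential
  m4: --00,-1-0,0--0,01--
  m5: 01-- ←essential
  m6: -1-0,0--0,0-1-,01--
  m8: --00 ←essential
  m12: --00,-1-0
Essential: --00, 0-1-, 01--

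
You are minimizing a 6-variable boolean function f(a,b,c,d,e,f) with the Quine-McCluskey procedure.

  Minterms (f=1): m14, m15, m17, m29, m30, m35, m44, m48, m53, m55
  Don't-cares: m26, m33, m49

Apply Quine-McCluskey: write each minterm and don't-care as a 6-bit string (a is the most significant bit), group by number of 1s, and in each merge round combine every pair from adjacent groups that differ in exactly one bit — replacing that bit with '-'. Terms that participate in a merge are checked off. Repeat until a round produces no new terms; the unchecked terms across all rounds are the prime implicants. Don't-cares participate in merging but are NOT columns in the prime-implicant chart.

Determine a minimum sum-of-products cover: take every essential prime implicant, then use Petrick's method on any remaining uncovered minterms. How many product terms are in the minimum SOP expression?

8

Round 0: 001110✓ 001111✓ 010001✓ 011010✓ 011101 011110✓ 100001✓ 100011✓ 101100 110000✓ 110001✓ 110101✓ 110111✓
Round 1: -10001 0-1110 00111- 011-10 1-0001 1000-1 110-01 11000- 1101-1
PIs = {-10001, 0-1110, 00111-, 011-10, 011101, 1-0001, 1000-1, 101100, 110-01, 11000-, 1101-1}
Coverage chart:
  m14: 0-1110,00111-
  m15: 00111- ←essential
  m17: -10001 ←essential
  m29: 011101 ←essential
  m30: 0-1110,011-10
  m35: 1000-1 ←essential
  m44: 101100 ←essential
  m48: 11000- ←essential
  m53: 110-01,1101-1
  m55: 1101-1 ←essential
Essential: -10001, 00111-, 011101, 1000-1, 101100, 11000-, 1101-1
Petrick residual → 0-1110
Min cover (8 terms): bc'd'e'f + a'cdef' + a'b'cde + a'bcde'f + ab'c'd'f + ab'cde'f' + abc'd'e' + abc'df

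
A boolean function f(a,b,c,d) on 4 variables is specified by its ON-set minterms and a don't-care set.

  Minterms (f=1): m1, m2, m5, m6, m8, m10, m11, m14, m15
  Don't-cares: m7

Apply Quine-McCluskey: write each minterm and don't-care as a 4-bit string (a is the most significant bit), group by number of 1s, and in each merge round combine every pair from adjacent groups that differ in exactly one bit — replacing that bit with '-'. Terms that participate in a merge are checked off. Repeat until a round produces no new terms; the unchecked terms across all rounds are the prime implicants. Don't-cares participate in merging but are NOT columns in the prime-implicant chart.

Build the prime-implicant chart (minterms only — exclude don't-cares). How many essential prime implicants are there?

4

size-2^0 implicants → 0001(✓)  0010(✓)  0101(✓)  0110(✓)  0111(✓)  1000(✓)  1010(✓)  1011(✓)  1110(✓)  1111(✓)
size-2^1 implicants → -010(✓)  -110(✓)  -111(✓)  0-01  0-10(✓)  01-1  011-(✓)  1-10(✓)  1-11(✓)  10-0  101-(✓)  111-(✓)
size-2^2 implicants → --10  -11-  1-1-
Unchecked terms (primes): --10, -11-, 0-01, 01-1, 1-1-, 10-0
Minterm coverage:
  m1 ⊆ 0-01 [E]
  m2 ⊆ --10 [E]
  m5 ⊆ 0-01,01-1
  m6 ⊆ --10,-11-
  m8 ⊆ 10-0 [E]
  m10 ⊆ --10,1-1-,10-0
  m11 ⊆ 1-1- [E]
  m14 ⊆ --10,-11-,1-1-
  m15 ⊆ -11-,1-1-
E = {--10, 0-01, 1-1-, 10-0}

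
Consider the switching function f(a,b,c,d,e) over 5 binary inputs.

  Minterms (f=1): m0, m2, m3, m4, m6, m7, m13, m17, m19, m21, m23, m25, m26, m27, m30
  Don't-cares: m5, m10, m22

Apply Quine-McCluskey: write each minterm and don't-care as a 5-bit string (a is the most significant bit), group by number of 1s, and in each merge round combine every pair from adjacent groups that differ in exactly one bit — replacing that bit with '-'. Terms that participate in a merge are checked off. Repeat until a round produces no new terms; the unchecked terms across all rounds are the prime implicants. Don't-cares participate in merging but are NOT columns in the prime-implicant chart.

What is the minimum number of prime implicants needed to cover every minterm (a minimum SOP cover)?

Round 0: 00000✓ 00010✓ 00011✓ 00100✓ 00101✓ 00110✓ 00111✓ 01010✓ 01101✓ 10001✓ 10011✓ 10101✓ 10110✓ 10111✓ 11001✓ 11010✓ 11011✓ 11110✓
Round 1: -0011✓ -0101✓ -0110✓ -0111✓ -1010 0-010 0-101 00-00✓ 00-10✓ 00-11✓ 000-0✓ 0001-✓ 001-0✓ 001-1✓ 0010-✓ 0011-✓ 1-001✓ 1-011✓ 1-110 10-01✓ 10-11✓ 100-1✓ 101-1✓ 1011-✓ 11-10 110-1✓ 1101-
Round 2: -0-11 -01-1 -011- 00--0 00-1- 001-- 1-0-1 10--1
PIs = {-0-11, -01-1, -011-, -1010, 0-010, 0-101, 00--0, 00-1-, 001--, 1-0-1, 1-110, 10--1, 11-10, 1101-}
Coverage chart:
  m0: 00--0 ←essential
  m2: 0-010,00--0,00-1-
  m3: -0-11,00-1-
  m4: 00--0,001--
  m6: -011-,00--0,00-1-,001--
  m7: -0-11,-01-1,-011-,00-1-,001--
  m13: 0-101 ←essential
  m17: 1-0-1,10--1
  m19: -0-11,1-0-1,10--1
  m21: -01-1,10--1
  m23: -0-11,-01-1,-011-,10--1
  m25: 1-0-1 ←essential
  m26: -1010,11-10,1101-
  m27: 1-0-1,1101-
  m30: 1-110,11-10
Essential: 0-101, 00--0, 1-0-1
Petrick residual → -0-11, -01-1, 11-10
Min cover (6 terms): b'de + b'ce + a'cd'e + a'b'e' + ac'e + abde'

6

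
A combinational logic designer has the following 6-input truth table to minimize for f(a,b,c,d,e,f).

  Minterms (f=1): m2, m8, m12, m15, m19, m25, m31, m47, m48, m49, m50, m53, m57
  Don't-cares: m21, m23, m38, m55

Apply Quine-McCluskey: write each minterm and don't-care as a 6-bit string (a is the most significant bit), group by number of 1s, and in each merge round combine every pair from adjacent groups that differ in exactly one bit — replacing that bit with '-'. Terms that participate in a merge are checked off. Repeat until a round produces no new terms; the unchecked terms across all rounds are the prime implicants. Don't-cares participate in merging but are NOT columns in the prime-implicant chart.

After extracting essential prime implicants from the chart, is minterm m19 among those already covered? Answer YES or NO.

YES

[col 0] 000010, 001000*, 001100*, 001111*, 010011*, 010101*, 010111*, 011001*, 011111*, 100110, 101111*, 110000*, 110001*, 110010*, 110101*, 110111*, 111001*
[col 1] -01111, -10101*, -10111*, -11001, 0-1111, 001-00, 01-111, 010-11, 0101-1*, 11-001, 110-01, 1100-0, 11000-, 1101-1*
[col 2] -101-1
Prime implicants: -01111, -101-1, -11001, 0-1111, 000010, 001-00, 01-111, 010-11, 100110, 11-001, 110-01, 1100-0, 11000-
PI chart (minterm → PIs covering it):
  2 | 000010  (sole → essential)
  8 | 001-00  (sole → essential)
  12 | 001-00  (sole → essential)
  15 | -01111,0-1111
  19 | 010-11  (sole → essential)
  25 | -11001  (sole → essential)
  31 | 0-1111,01-111
  47 | -01111  (sole → essential)
  48 | 1100-0,11000-
  49 | 11-001,110-01,11000-
  50 | 1100-0  (sole → essential)
  53 | -101-1,110-01
  57 | -11001,11-001
Essential prime implicants: -01111, -11001, 000010, 001-00, 010-11, 1100-0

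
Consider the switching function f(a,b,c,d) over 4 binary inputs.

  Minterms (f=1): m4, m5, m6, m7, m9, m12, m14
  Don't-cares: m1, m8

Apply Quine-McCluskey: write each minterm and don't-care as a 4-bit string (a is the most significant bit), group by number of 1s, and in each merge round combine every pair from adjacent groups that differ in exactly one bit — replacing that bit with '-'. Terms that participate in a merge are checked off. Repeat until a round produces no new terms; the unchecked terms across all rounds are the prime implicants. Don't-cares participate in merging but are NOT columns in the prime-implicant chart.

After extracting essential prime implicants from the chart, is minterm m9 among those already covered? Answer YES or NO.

NO

Round 0: 0001✓ 0100✓ 0101✓ 0110✓ 0111✓ 1000✓ 1001✓ 1100✓ 1110✓
Round 1: -001 -100✓ -110✓ 0-01 01-0✓ 01-1✓ 010-✓ 011-✓ 1-00 100- 11-0✓
Round 2: -1-0 01--
PIs = {-001, -1-0, 0-01, 01--, 1-00, 100-}
Coverage chart:
  m4: -1-0,01--
  m5: 0-01,01--
  m6: -1-0,01--
  m7: 01-- ←essential
  m9: -001,100-
  m12: -1-0,1-00
  m14: -1-0 ←essential
Essential: -1-0, 01--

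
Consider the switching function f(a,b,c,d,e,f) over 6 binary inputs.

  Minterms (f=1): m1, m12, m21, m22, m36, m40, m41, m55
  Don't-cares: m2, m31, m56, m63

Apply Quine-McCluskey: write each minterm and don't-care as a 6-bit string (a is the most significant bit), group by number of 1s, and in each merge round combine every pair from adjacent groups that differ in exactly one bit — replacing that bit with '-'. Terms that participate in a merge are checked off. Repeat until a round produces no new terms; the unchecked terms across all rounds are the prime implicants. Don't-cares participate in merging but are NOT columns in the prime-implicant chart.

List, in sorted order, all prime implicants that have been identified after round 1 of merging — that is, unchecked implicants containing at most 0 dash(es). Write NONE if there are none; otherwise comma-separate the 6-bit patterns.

000001, 000010, 001100, 010101, 010110, 100100

Round 0: 000001 000010 001100 010101 010110 011111✓ 100100 101000✓ 101001✓ 110111✓ 111000✓ 111111✓
Round 1: -11111 1-1000 10100- 11-111
PIs = {-11111, 000001, 000010, 001100, 010101, 010110, 1-1000, 100100, 10100-, 11-111}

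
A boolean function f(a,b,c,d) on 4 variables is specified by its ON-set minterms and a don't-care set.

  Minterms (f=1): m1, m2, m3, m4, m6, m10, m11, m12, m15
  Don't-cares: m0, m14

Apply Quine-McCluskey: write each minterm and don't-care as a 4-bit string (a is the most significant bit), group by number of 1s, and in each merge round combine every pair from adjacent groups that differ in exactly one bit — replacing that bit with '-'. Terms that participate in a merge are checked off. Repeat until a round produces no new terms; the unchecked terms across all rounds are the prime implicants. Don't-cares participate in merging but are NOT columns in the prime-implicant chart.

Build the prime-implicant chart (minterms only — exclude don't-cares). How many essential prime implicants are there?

[col 0] 0000*, 0001*, 0010*, 0011*, 0100*, 0110*, 1010*, 1011*, 1100*, 1110*, 1111*
[col 1] -010*, -011*, -100*, -110*, 0-00*, 0-10*, 00-0*, 00-1*, 000-*, 001-*, 01-0*, 1-10*, 1-11*, 101-*, 11-0*, 111-*
[col 2] --10, -01-, -1-0, 0--0, 00--, 1-1-
Prime implicants: --10, -01-, -1-0, 0--0, 00--, 1-1-
PI chart (minterm → PIs covering it):
  1 | 00--  (sole → essential)
  2 | --10,-01-,0--0,00--
  3 | -01-,00--
  4 | -1-0,0--0
  6 | --10,-1-0,0--0
  10 | --10,-01-,1-1-
  11 | -01-,1-1-
  12 | -1-0  (sole → essential)
  15 | 1-1-  (sole → essential)
Essential prime implicants: -1-0, 00--, 1-1-

3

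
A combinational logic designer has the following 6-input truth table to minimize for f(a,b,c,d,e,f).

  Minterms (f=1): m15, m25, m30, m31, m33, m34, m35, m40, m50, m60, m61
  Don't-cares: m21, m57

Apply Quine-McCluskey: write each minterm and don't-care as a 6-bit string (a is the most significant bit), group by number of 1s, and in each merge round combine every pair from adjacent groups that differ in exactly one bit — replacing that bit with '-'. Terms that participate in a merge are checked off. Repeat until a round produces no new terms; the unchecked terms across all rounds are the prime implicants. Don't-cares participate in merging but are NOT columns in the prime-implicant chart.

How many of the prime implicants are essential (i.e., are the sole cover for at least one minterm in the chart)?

7

size-2^0 implicants → 001111(✓)  010101  011001(✓)  011110(✓)  011111(✓)  100001(✓)  100010(✓)  100011(✓)  101000  110010(✓)  111001(✓)  111100(✓)  111101(✓)
size-2^1 implicants → -11001  0-1111  01111-  1-0010  1000-1  10001-  111-01  11110-
Unchecked terms (primes): -11001, 0-1111, 010101, 01111-, 1-0010, 1000-1, 10001-, 101000, 111-01, 11110-
Minterm coverage:
  m15 ⊆ 0-1111 [E]
  m25 ⊆ -11001 [E]
  m30 ⊆ 01111- [E]
  m31 ⊆ 0-1111,01111-
  m33 ⊆ 1000-1 [E]
  m34 ⊆ 1-0010,10001-
  m35 ⊆ 1000-1,10001-
  m40 ⊆ 101000 [E]
  m50 ⊆ 1-0010 [E]
  m60 ⊆ 11110- [E]
  m61 ⊆ 111-01,11110-
E = {-11001, 0-1111, 01111-, 1-0010, 1000-1, 101000, 11110-}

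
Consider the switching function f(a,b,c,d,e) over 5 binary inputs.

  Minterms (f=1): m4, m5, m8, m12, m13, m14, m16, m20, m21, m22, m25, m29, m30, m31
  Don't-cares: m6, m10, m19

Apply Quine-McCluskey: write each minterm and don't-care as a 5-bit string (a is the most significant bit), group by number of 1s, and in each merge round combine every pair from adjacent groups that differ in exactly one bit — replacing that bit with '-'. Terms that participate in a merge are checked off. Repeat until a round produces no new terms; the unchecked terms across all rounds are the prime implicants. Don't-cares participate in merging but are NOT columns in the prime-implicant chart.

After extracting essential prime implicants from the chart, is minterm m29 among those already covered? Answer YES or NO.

size-2^0 implicants → 00100(✓)  00101(✓)  00110(✓)  01000(✓)  01010(✓)  01100(✓)  01101(✓)  01110(✓)  10000(✓)  10011  10100(✓)  10101(✓)  10110(✓)  11001(✓)  11101(✓)  11110(✓)  11111(✓)
size-2^1 implicants → -0100(✓)  -0101(✓)  -0110(✓)  -1101(✓)  -1110(✓)  0-100(✓)  0-101(✓)  0-110(✓)  001-0(✓)  0010-(✓)  01-00(✓)  01-10(✓)  010-0(✓)  011-0(✓)  0110-(✓)  1-101(✓)  1-110(✓)  10-00  101-0(✓)  1010-(✓)  11-01  111-1  1111-
size-2^2 implicants → --101  --110  -01-0  -010-  0-1-0  0-10-  01--0
Unchecked terms (primes): --101, --110, -01-0, -010-, 0-1-0, 0-10-, 01--0, 10-00, 10011, 11-01, 111-1, 1111-
Minterm coverage:
  m4 ⊆ -01-0,-010-,0-1-0,0-10-
  m5 ⊆ --101,-010-,0-10-
  m8 ⊆ 01--0 [E]
  m12 ⊆ 0-1-0,0-10-,01--0
  m13 ⊆ --101,0-10-
  m14 ⊆ --110,0-1-0,01--0
  m16 ⊆ 10-00 [E]
  m20 ⊆ -01-0,-010-,10-00
  m21 ⊆ --101,-010-
  m22 ⊆ --110,-01-0
  m25 ⊆ 11-01 [E]
  m29 ⊆ --101,11-01,111-1
  m30 ⊆ --110,1111-
  m31 ⊆ 111-1,1111-
E = {01--0, 10-00, 11-01}

YES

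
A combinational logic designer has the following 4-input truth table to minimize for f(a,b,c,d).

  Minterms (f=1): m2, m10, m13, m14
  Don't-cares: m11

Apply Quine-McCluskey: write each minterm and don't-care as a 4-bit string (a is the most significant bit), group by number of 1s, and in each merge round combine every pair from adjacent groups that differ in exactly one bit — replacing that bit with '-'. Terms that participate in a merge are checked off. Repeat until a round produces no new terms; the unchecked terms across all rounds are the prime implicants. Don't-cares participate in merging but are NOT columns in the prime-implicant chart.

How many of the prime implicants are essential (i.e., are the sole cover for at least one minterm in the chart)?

Round 0: 0010✓ 1010✓ 1011✓ 1101 1110✓
Round 1: -010 1-10 101-
PIs = {-010, 1-10, 101-, 1101}
Coverage chart:
  m2: -010 ←essential
  m10: -010,1-10,101-
  m13: 1101 ←essential
  m14: 1-10 ←essential
Essential: -010, 1-10, 1101

3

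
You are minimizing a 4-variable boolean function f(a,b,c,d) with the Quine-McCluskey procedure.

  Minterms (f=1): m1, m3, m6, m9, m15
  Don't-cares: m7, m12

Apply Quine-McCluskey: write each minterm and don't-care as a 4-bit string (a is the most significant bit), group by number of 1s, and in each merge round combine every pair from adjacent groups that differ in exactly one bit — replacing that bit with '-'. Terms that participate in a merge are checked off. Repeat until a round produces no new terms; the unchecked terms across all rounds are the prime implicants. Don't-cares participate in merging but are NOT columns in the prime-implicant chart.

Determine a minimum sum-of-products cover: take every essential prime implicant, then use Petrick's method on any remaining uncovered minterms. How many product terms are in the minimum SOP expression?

4

[col 0] 0001*, 0011*, 0110*, 0111*, 1001*, 1100, 1111*
[col 1] -001, -111, 0-11, 00-1, 011-
Prime implicants: -001, -111, 0-11, 00-1, 011-, 1100
PI chart (minterm → PIs covering it):
  1 | -001,00-1
  3 | 0-11,00-1
  6 | 011-  (sole → essential)
  9 | -001  (sole → essential)
  15 | -111  (sole → essential)
Essential prime implicants: -001, -111, 011-
Petrick residual → 0-11
Minimum SOP uses 4 PIs: b'c'd + bcd + a'cd + a'bc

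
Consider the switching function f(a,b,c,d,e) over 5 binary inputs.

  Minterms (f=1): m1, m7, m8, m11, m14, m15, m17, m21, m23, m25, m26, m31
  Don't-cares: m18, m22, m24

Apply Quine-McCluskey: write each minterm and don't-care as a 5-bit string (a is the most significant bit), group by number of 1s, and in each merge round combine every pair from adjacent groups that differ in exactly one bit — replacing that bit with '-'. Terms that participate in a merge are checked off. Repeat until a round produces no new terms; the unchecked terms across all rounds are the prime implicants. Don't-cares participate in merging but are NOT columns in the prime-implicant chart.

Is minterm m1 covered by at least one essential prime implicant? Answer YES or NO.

YES

[col 0] 00001*, 00111*, 01000*, 01011*, 01110*, 01111*, 10001*, 10010*, 10101*, 10110*, 10111*, 11000*, 11001*, 11010*, 11111*
[col 1] -0001, -0111*, -1000, -1111*, 0-111*, 01-11, 0111-, 1-001, 1-010, 1-111*, 10-01, 10-10, 101-1, 1011-, 110-0, 1100-
[col 2] --111
Prime implicants: --111, -0001, -1000, 01-11, 0111-, 1-001, 1-010, 10-01, 10-10, 101-1, 1011-, 110-0, 1100-
PI chart (minterm → PIs covering it):
  1 | -0001  (sole → essential)
  7 | --111  (sole → essential)
  8 | -1000  (sole → essential)
  11 | 01-11  (sole → essential)
  14 | 0111-  (sole → essential)
  15 | --111,01-11,0111-
  17 | -0001,1-001,10-01
  21 | 10-01,101-1
  23 | --111,101-1,1011-
  25 | 1-001,1100-
  26 | 1-010,110-0
  31 | --111  (sole → essential)
Essential prime implicants: --111, -0001, -1000, 01-11, 0111-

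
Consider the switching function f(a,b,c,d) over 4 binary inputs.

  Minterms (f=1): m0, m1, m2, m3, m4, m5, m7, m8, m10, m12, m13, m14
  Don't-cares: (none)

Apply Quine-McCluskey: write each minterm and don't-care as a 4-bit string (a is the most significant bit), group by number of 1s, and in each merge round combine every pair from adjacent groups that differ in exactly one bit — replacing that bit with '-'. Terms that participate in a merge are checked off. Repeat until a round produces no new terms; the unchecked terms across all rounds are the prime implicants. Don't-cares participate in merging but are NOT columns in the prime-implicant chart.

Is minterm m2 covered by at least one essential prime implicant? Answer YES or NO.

NO

size-2^0 implicants → 0000(✓)  0001(✓)  0010(✓)  0011(✓)  0100(✓)  0101(✓)  0111(✓)  1000(✓)  1010(✓)  1100(✓)  1101(✓)  1110(✓)
size-2^1 implicants → -000(✓)  -010(✓)  -100(✓)  -101(✓)  0-00(✓)  0-01(✓)  0-11(✓)  00-0(✓)  00-1(✓)  000-(✓)  001-(✓)  01-1(✓)  010-(✓)  1-00(✓)  1-10(✓)  10-0(✓)  11-0(✓)  110-(✓)
size-2^2 implicants → --00  -0-0  -10-  0--1  0-0-  00--  1--0
Unchecked terms (primes): --00, -0-0, -10-, 0--1, 0-0-, 00--, 1--0
Minterm coverage:
  m0 ⊆ --00,-0-0,0-0-,00--
  m1 ⊆ 0--1,0-0-,00--
  m2 ⊆ -0-0,00--
  m3 ⊆ 0--1,00--
  m4 ⊆ --00,-10-,0-0-
  m5 ⊆ -10-,0--1,0-0-
  m7 ⊆ 0--1 [E]
  m8 ⊆ --00,-0-0,1--0
  m10 ⊆ -0-0,1--0
  m12 ⊆ --00,-10-,1--0
  m13 ⊆ -10- [E]
  m14 ⊆ 1--0 [E]
E = {-10-, 0--1, 1--0}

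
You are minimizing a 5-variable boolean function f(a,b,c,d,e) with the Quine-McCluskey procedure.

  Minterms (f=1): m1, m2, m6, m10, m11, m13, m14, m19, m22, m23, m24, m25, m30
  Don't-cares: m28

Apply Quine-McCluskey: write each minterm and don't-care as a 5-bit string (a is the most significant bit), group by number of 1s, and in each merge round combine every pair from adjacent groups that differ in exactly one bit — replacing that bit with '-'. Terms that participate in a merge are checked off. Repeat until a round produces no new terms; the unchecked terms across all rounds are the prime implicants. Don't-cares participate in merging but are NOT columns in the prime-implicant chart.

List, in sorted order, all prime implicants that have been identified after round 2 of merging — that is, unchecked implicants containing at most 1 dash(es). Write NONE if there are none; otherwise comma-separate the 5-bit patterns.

00001, 0101-, 01101, 10-11, 1011-, 11-00, 1100-, 111-0

[col 0] 00001, 00010*, 00110*, 01010*, 01011*, 01101, 01110*, 10011*, 10110*, 10111*, 11000*, 11001*, 11100*, 11110*
[col 1] -0110*, -1110*, 0-010*, 0-110*, 00-10*, 01-10*, 0101-, 1-110*, 10-11, 1011-, 11-00, 1100-, 111-0
[col 2] --110, 0--10
Prime implicants: --110, 0--10, 00001, 0101-, 01101, 10-11, 1011-, 11-00, 1100-, 111-0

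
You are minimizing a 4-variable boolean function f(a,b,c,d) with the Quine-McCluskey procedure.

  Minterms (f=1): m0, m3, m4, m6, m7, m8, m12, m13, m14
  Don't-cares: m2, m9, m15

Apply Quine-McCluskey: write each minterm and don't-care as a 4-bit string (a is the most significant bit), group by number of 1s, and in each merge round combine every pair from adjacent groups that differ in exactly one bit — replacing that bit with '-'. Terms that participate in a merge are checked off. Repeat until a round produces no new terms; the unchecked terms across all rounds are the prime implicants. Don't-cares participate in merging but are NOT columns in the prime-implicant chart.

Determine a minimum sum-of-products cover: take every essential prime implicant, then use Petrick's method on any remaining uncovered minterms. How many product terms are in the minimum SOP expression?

3

[col 0] 0000*, 0010*, 0011*, 0100*, 0110*, 0111*, 1000*, 1001*, 1100*, 1101*, 1110*, 1111*
[col 1] -000*, -100*, -110*, -111*, 0-00*, 0-10*, 0-11*, 00-0*, 001-*, 01-0*, 011-*, 1-00*, 1-01*, 100-*, 11-0*, 11-1*, 110-*, 111-*
[col 2] --00, -1-0, -11-, 0--0, 0-1-, 1-0-, 11--
Prime implicants: --00, -1-0, -11-, 0--0, 0-1-, 1-0-, 11--
PI chart (minterm → PIs covering it):
  0 | --00,0--0
  3 | 0-1-  (sole → essential)
  4 | --00,-1-0,0--0
  6 | -1-0,-11-,0--0,0-1-
  7 | -11-,0-1-
  8 | --00,1-0-
  12 | --00,-1-0,1-0-,11--
  13 | 1-0-,11--
  14 | -1-0,-11-,11--
Essential prime implicants: 0-1-
Petrick residual → --00, 11--
Minimum SOP uses 3 PIs: c'd' + a'c + ab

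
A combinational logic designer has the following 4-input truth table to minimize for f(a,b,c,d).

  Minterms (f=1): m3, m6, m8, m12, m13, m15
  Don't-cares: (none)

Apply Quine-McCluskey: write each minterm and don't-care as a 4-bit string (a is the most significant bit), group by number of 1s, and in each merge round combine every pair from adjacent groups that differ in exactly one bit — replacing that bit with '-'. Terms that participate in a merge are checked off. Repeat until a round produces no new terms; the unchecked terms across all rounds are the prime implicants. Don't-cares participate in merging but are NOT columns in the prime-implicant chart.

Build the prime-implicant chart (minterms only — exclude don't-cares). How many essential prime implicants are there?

Round 0: 0011 0110 1000✓ 1100✓ 1101✓ 1111✓
Round 1: 1-00 11-1 110-
PIs = {0011, 0110, 1-00, 11-1, 110-}
Coverage chart:
  m3: 0011 ←essential
  m6: 0110 ←essential
  m8: 1-00 ←essential
  m12: 1-00,110-
  m13: 11-1,110-
  m15: 11-1 ←essential
Essential: 0011, 0110, 1-00, 11-1

4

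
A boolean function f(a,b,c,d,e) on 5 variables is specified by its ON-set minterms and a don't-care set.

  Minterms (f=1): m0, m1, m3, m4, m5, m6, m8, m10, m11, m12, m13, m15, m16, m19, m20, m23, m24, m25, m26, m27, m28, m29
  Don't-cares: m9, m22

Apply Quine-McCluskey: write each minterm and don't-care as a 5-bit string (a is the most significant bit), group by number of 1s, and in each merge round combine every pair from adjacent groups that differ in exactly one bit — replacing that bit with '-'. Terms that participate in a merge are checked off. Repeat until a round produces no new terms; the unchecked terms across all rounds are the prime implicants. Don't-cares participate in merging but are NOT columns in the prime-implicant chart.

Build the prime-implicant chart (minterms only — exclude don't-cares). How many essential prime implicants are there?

6

size-2^0 implicants → 00000(✓)  00001(✓)  00011(✓)  00100(✓)  00101(✓)  00110(✓)  01000(✓)  01001(✓)  01010(✓)  01011(✓)  01100(✓)  01101(✓)  01111(✓)  10000(✓)  10011(✓)  10100(✓)  10110(✓)  10111(✓)  11000(✓)  11001(✓)  11010(✓)  11011(✓)  11100(✓)  11101(✓)
size-2^1 implicants → -0000(✓)  -0011(✓)  -0100(✓)  -0110(✓)  -1000(✓)  -1001(✓)  -1010(✓)  -1011(✓)  -1100(✓)  -1101(✓)  0-000(✓)  0-001(✓)  0-011(✓)  0-100(✓)  0-101(✓)  00-00(✓)  00-01(✓)  000-1(✓)  0000-(✓)  001-0(✓)  0010-(✓)  01-00(✓)  01-01(✓)  01-11(✓)  010-0(✓)  010-1(✓)  0100-(✓)  0101-(✓)  011-1(✓)  0110-(✓)  1-000(✓)  1-011(✓)  1-100(✓)  10-00(✓)  10-11  101-0(✓)  1011-  11-00(✓)  11-01(✓)  110-0(✓)  110-1(✓)  1100-(✓)  1101-(✓)  1110-(✓)
size-2^2 implicants → --000(✓)  --011  --100(✓)  -0-00(✓)  -01-0  -1-00(✓)  -1-01(✓)  -10-0(✓)  -10-1(✓)  -100-(✓)  -101-(✓)  -110-(✓)  0--00(✓)  0--01(✓)  0-0-1  0-00-(✓)  0-10-(✓)  00-0-(✓)  01--1  01-0-(✓)  010--(✓)  1--00(✓)  11-0-(✓)  110--(✓)
size-2^3 implicants → ---00  -1-0-  -10--  0--0-
Unchecked terms (primes): ---00, --011, -01-0, -1-0-, -10--, 0--0-, 0-0-1, 01--1, 10-11, 1011-
Minterm coverage:
  m0 ⊆ ---00,0--0-
  m1 ⊆ 0--0-,0-0-1
  m3 ⊆ --011,0-0-1
  m4 ⊆ ---00,-01-0,0--0-
  m5 ⊆ 0--0- [E]
  m6 ⊆ -01-0 [E]
  m8 ⊆ ---00,-1-0-,-10--,0--0-
  m10 ⊆ -10-- [E]
  m11 ⊆ --011,-10--,0-0-1,01--1
  m12 ⊆ ---00,-1-0-,0--0-
  m13 ⊆ -1-0-,0--0-,01--1
  m15 ⊆ 01--1 [E]
  m16 ⊆ ---00 [E]
  m19 ⊆ --011,10-11
  m20 ⊆ ---00,-01-0
  m23 ⊆ 10-11,1011-
  m24 ⊆ ---00,-1-0-,-10--
  m25 ⊆ -1-0-,-10--
  m26 ⊆ -10-- [E]
  m27 ⊆ --011,-10--
  m28 ⊆ ---00,-1-0-
  m29 ⊆ -1-0- [E]
E = {---00, -01-0, -1-0-, -10--, 0--0-, 01--1}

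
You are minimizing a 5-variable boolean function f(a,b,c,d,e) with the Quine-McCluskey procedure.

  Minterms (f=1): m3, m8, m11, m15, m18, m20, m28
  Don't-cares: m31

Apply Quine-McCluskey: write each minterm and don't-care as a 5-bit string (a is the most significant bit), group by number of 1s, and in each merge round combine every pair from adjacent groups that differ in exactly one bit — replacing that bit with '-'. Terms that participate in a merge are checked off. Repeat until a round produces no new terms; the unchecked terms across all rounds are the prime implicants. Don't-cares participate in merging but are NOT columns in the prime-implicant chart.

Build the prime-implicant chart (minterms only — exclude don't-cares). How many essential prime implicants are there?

4

Round 0: 00011✓ 01000 01011✓ 01111✓ 10010 10100✓ 11100✓ 11111✓
Round 1: -1111 0-011 01-11 1-100
PIs = {-1111, 0-011, 01-11, 01000, 1-100, 10010}
Coverage chart:
  m3: 0-011 ←essential
  m8: 01000 ←essential
  m11: 0-011,01-11
  m15: -1111,01-11
  m18: 10010 ←essential
  m20: 1-100 ←essential
  m28: 1-100 ←essential
Essential: 0-011, 01000, 1-100, 10010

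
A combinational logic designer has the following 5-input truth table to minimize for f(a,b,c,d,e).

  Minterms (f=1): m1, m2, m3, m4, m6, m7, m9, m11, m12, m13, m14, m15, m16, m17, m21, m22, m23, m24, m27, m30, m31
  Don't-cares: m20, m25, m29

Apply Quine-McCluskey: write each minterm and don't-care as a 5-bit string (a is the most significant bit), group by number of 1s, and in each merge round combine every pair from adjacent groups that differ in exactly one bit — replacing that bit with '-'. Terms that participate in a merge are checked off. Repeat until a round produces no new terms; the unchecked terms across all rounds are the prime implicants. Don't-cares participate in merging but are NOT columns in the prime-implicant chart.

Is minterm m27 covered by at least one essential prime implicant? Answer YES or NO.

Round 0: 00001✓ 00010✓ 00011✓ 00100✓ 00110✓ 00111✓ 01001✓ 01011✓ 01100✓ 01101✓ 01110✓ 01111✓ 10000✓ 10001✓ 10100✓ 10101✓ 10110✓ 10111✓ 11000✓ 11001✓ 11011✓ 11101✓ 11110✓ 11111✓
Round 1: -0001✓ -0100✓ -0110✓ -0111✓ -1001✓ -1011✓ -1101✓ -1110✓ -1111✓ 0-001✓ 0-011✓ 0-100✓ 0-110✓ 0-111✓ 00-10✓ 00-11✓ 000-1✓ 0001-✓ 001-0✓ 0011-✓ 01-01✓ 01-11✓ 010-1✓ 011-0✓ 011-1✓ 0110-✓ 0111-✓ 1-000✓ 1-001✓ 1-101✓ 1-110✓ 1-111✓ 10-00✓ 10-01✓ 1000-✓ 101-0✓ 101-1✓ 1010-✓ 1011-✓ 11-01✓ 11-11✓ 110-1✓ 1100-✓ 111-1✓ 1111-✓
Round 2: --001 --110✓ --111✓ -01-0 -011-✓ -1-01✓ -1-11✓ -10-1✓ -11-1✓ -111-✓ 0--11 0-0-1 0-1-0 0-11-✓ 00-1- 01--1✓ 011-- 1--01 1-00- 1-1-1 1-11-✓ 10-0- 101-- 11--1✓
Round 3: --11- -1--1
PIs = {--001, --11-, -01-0, -1--1, 0--11, 0-0-1, 0-1-0, 00-1-, 011--, 1--01, 1-00-, 1-1-1, 10-0-, 101--}
Coverage chart:
  m1: --001,0-0-1
  m2: 00-1- ←essential
  m3: 0--11,0-0-1,00-1-
  m4: -01-0,0-1-0
  m6: --11-,-01-0,0-1-0,00-1-
  m7: --11-,0--11,00-1-
  m9: --001,-1--1,0-0-1
  m11: -1--1,0--11,0-0-1
  m12: 0-1-0,011--
  m13: -1--1,011--
  m14: --11-,0-1-0,011--
  m15: --11-,-1--1,0--11,011--
  m16: 1-00-,10-0-
  m17: --001,1--01,1-00-,10-0-
  m21: 1--01,1-1-1,10-0-,101--
  m22: --11-,-01-0,101--
  m23: --11-,1-1-1,101--
  m24: 1-00- ←essential
  m27: -1--1 ←essential
  m30: --11- ←essential
  m31: --11-,-1--1,1-1-1
Essential: --11-, -1--1, 00-1-, 1-00-

YES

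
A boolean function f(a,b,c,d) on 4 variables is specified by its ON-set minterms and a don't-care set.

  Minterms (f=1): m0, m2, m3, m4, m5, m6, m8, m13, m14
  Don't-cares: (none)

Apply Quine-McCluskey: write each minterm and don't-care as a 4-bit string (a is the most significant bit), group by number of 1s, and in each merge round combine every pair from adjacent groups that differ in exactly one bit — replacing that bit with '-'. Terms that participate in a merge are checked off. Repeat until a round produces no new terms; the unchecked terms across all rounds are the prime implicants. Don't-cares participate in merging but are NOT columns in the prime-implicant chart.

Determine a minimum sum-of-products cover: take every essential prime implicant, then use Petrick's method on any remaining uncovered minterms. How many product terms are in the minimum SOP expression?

Round 0: 0000✓ 0010✓ 0011✓ 0100✓ 0101✓ 0110✓ 1000✓ 1101✓ 1110✓
Round 1: -000 -101 -110 0-00✓ 0-10✓ 00-0✓ 001- 01-0✓ 010-
Round 2: 0--0
PIs = {-000, -101, -110, 0--0, 001-, 010-}
Coverage chart:
  m0: -000,0--0
  m2: 0--0,001-
  m3: 001- ←essential
  m4: 0--0,010-
  m5: -101,010-
  m6: -110,0--0
  m8: -000 ←essential
  m13: -101 ←essential
  m14: -110 ←essential
Essential: -000, -101, -110, 001-
Petrick residual → 0--0
Min cover (5 terms): b'c'd' + bc'd + bcd' + a'd' + a'b'c

5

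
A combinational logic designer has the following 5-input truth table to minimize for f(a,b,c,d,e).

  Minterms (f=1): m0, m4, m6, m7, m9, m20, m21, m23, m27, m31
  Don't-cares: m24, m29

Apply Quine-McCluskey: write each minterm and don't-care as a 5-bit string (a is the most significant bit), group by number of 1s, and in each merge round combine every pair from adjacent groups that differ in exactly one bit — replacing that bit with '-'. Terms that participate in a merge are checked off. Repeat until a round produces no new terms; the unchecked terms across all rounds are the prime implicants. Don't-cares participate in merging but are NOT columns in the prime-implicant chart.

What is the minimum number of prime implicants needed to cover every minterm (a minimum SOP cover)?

Round 0: 00000✓ 00100✓ 00110✓ 00111✓ 01001 10100✓ 10101✓ 10111✓ 11000 11011✓ 11101✓ 11111✓
Round 1: -0100 -0111 00-00 001-0 0011- 1-101✓ 1-111✓ 101-1✓ 1010- 11-11 111-1✓
Round 2: 1-1-1
PIs = {-0100, -0111, 00-00, 001-0, 0011-, 01001, 1-1-1, 1010-, 11-11, 11000}
Coverage chart:
  m0: 00-00 ←essential
  m4: -0100,00-00,001-0
  m6: 001-0,0011-
  m7: -0111,0011-
  m9: 01001 ←essential
  m20: -0100,1010-
  m21: 1-1-1,1010-
  m23: -0111,1-1-1
  m27: 11-11 ←essential
  m31: 1-1-1,11-11
Essential: 00-00, 01001, 11-11
Petrick residual → -0100, 0011-, 1-1-1
Min cover (6 terms): b'cd'e' + a'b'd'e' + a'b'cd + a'bc'd'e + ace + abde

6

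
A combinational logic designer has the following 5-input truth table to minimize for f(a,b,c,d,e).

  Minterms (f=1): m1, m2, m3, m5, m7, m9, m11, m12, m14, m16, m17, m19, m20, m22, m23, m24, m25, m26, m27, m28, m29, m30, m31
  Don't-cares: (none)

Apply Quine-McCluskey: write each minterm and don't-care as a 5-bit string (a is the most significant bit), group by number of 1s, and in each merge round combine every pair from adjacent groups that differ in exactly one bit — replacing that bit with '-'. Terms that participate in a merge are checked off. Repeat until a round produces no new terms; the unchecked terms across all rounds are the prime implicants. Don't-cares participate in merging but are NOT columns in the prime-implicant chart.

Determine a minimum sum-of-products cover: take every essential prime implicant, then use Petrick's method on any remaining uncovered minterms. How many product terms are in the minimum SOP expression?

[col 0] 00001*, 00010*, 00011*, 00101*, 00111*, 01001*, 01011*, 01100*, 01110*, 10000*, 10001*, 10011*, 10100*, 10110*, 10111*, 11000*, 11001*, 11010*, 11011*, 11100*, 11101*, 11110*, 11111*
[col 1] -0001*, -0011*, -0111*, -1001*, -1011*, -1100*, -1110*, 0-001*, 0-011*, 00-01*, 00-11*, 000-1*, 0001-, 001-1*, 010-1*, 011-0*, 1-000*, 1-001*, 1-011*, 1-100*, 1-110*, 1-111*, 10-00*, 10-11*, 100-1*, 1000-*, 101-0*, 1011-*, 11-00*, 11-01*, 11-10*, 11-11*, 110-0*, 110-1*, 1100-*, 1101-*, 111-0*, 111-1*, 1110-*, 1111-*
[col 2] --001*, --011*, -0-11, -00-1*, -10-1*, -11-0, 0-0-1*, 00--1, 1--00, 1--11, 1-0-1*, 1-00-, 1-1-0, 1-11-, 11--0*, 11--1*, 11-0-*, 11-1-*, 110--*, 111--*
[col 3] --0-1, 11---
Prime implicants: --0-1, -0-11, -11-0, 00--1, 0001-, 1--00, 1--11, 1-00-, 1-1-0, 1-11-, 11---
PI chart (minterm → PIs covering it):
  1 | --0-1,00--1
  2 | 0001-  (sole → essential)
  3 | --0-1,-0-11,00--1,0001-
  5 | 00--1  (sole → essential)
  7 | -0-11,00--1
  9 | --0-1  (sole → essential)
  11 | --0-1  (sole → essential)
  12 | -11-0  (sole → essential)
  14 | -11-0  (sole → essential)
  16 | 1--00,1-00-
  17 | --0-1,1-00-
  19 | --0-1,-0-11,1--11
  20 | 1--00,1-1-0
  22 | 1-1-0,1-11-
  23 | -0-11,1--11,1-11-
  24 | 1--00,1-00-,11---
  25 | --0-1,1-00-,11---
  26 | 11---  (sole → essential)
  27 | --0-1,1--11,11---
  28 | -11-0,1--00,1-1-0,11---
  29 | 11---  (sole → essential)
  30 | -11-0,1-1-0,1-11-,11---
  31 | 1--11,1-11-,11---
Essential prime implicants: --0-1, -11-0, 00--1, 0001-, 11---
Petrick residual → 1--00, 1-11-
Minimum SOP uses 7 PIs: c'e + bce' + a'b'e + a'b'c'd + ad'e' + acd + ab

7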